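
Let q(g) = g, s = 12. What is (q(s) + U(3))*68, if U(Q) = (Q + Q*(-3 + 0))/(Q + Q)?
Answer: 748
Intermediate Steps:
U(Q) = -1 (U(Q) = (Q + Q*(-3))/((2*Q)) = (Q - 3*Q)*(1/(2*Q)) = (-2*Q)*(1/(2*Q)) = -1)
(q(s) + U(3))*68 = (12 - 1)*68 = 11*68 = 748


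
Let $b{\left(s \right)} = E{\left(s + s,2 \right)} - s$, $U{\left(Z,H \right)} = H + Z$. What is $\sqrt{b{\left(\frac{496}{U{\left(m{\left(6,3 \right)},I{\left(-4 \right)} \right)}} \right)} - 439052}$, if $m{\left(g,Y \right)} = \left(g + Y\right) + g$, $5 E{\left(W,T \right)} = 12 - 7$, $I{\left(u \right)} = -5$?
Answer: $\frac{i \sqrt{10977515}}{5} \approx 662.65 i$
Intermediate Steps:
$E{\left(W,T \right)} = 1$ ($E{\left(W,T \right)} = \frac{12 - 7}{5} = \frac{1}{5} \cdot 5 = 1$)
$m{\left(g,Y \right)} = Y + 2 g$ ($m{\left(g,Y \right)} = \left(Y + g\right) + g = Y + 2 g$)
$b{\left(s \right)} = 1 - s$
$\sqrt{b{\left(\frac{496}{U{\left(m{\left(6,3 \right)},I{\left(-4 \right)} \right)}} \right)} - 439052} = \sqrt{\left(1 - \frac{496}{-5 + \left(3 + 2 \cdot 6\right)}\right) - 439052} = \sqrt{\left(1 - \frac{496}{-5 + \left(3 + 12\right)}\right) - 439052} = \sqrt{\left(1 - \frac{496}{-5 + 15}\right) - 439052} = \sqrt{\left(1 - \frac{496}{10}\right) - 439052} = \sqrt{\left(1 - 496 \cdot \frac{1}{10}\right) - 439052} = \sqrt{\left(1 - \frac{248}{5}\right) - 439052} = \sqrt{- \frac{243}{5} - 439052} = \sqrt{- \frac{2195503}{5}} = \frac{i \sqrt{10977515}}{5}$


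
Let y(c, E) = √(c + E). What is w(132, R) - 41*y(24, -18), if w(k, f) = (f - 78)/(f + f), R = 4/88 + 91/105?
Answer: -25439/602 - 41*√6 ≈ -142.69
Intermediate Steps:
R = 301/330 (R = 4*(1/88) + 91*(1/105) = 1/22 + 13/15 = 301/330 ≈ 0.91212)
w(k, f) = (-78 + f)/(2*f) (w(k, f) = (-78 + f)/((2*f)) = (-78 + f)*(1/(2*f)) = (-78 + f)/(2*f))
y(c, E) = √(E + c)
w(132, R) - 41*y(24, -18) = (-78 + 301/330)/(2*(301/330)) - 41*√(-18 + 24) = (½)*(330/301)*(-25439/330) - 41*√6 = -25439/602 - 41*√6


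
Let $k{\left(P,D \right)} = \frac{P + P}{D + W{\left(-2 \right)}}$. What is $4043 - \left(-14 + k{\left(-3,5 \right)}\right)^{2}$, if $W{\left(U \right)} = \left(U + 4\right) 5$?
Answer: $\frac{95891}{25} \approx 3835.6$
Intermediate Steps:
$W{\left(U \right)} = 20 + 5 U$ ($W{\left(U \right)} = \left(4 + U\right) 5 = 20 + 5 U$)
$k{\left(P,D \right)} = \frac{2 P}{10 + D}$ ($k{\left(P,D \right)} = \frac{P + P}{D + \left(20 + 5 \left(-2\right)\right)} = \frac{2 P}{D + \left(20 - 10\right)} = \frac{2 P}{D + 10} = \frac{2 P}{10 + D}$)
$4043 - \left(-14 + k{\left(-3,5 \right)}\right)^{2} = 4043 - \left(-14 + 2 \left(-3\right) \frac{1}{10 + 5}\right)^{2} = 4043 - \left(-14 + 2 \left(-3\right) \frac{1}{15}\right)^{2} = 4043 - \left(-14 - \frac{2}{5}\right)^{2} = 4043 - \left(- \frac{72}{5}\right)^{2} = 4043 - \frac{5184}{25} = \frac{95891}{25}$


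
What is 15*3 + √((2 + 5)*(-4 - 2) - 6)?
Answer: 45 + 4*I*√3 ≈ 45.0 + 6.9282*I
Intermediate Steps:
15*3 + √((2 + 5)*(-4 - 2) - 6) = 45 + √(7*(-6) - 6) = 45 + √(-42 - 6) = 45 + √(-48) = 45 + 4*I*√3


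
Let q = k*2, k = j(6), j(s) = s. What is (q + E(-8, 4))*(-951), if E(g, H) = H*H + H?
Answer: -30432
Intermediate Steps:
E(g, H) = H + H**2 (E(g, H) = H**2 + H = H + H**2)
k = 6
q = 12 (q = 6*2 = 12)
(q + E(-8, 4))*(-951) = (12 + 4*(1 + 4))*(-951) = (12 + 4*5)*(-951) = (12 + 20)*(-951) = 32*(-951) = -30432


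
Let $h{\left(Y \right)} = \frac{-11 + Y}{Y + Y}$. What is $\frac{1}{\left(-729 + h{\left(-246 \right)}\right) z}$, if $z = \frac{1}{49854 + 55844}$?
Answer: $- \frac{52003416}{358411} \approx -145.09$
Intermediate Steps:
$h{\left(Y \right)} = \frac{-11 + Y}{2 Y}$
$z = \frac{1}{105698} \approx 9.4609 \cdot 10^{-6}$
$\frac{1}{\left(-729 + h{\left(-246 \right)}\right) z} = \frac{\frac{1}{\frac{1}{105698}}}{-729 + \frac{-11 - 246}{2 \left(-246\right)}} = \frac{1}{-729 + \frac{1}{2} \left(- \frac{1}{246}\right) \left(-257\right)} 105698 = \frac{1}{-729 + \frac{257}{492}} \cdot 105698 = \frac{1}{- \frac{358411}{492}} \cdot 105698 = \left(- \frac{492}{358411}\right) 105698 = - \frac{52003416}{358411}$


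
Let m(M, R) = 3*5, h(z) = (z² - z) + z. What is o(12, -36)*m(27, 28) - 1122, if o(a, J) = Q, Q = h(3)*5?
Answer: -447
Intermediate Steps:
h(z) = z²
m(M, R) = 15
Q = 45 (Q = 3²*5 = 9*5 = 45)
o(a, J) = 45
o(12, -36)*m(27, 28) - 1122 = 45*15 - 1122 = 675 - 1122 = -447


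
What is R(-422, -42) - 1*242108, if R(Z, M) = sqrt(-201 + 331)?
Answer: -242108 + sqrt(130) ≈ -2.4210e+5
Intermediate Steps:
R(Z, M) = sqrt(130)
R(-422, -42) - 1*242108 = sqrt(130) - 1*242108 = sqrt(130) - 242108 = -242108 + sqrt(130)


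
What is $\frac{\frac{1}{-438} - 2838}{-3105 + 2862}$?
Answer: $\frac{1243045}{106434} \approx 11.679$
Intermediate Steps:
$\frac{\frac{1}{-438} - 2838}{-3105 + 2862} = \frac{- \frac{1}{438} - 2838}{-243} = \left(- \frac{1243045}{438}\right) \left(- \frac{1}{243}\right) = \frac{1243045}{106434}$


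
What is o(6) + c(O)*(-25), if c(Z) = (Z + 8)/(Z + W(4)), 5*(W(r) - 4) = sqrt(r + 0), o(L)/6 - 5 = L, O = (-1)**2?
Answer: 73/3 ≈ 24.333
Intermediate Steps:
O = 1
o(L) = 30 + 6*L
W(r) = 4 + sqrt(r)/5 (W(r) = 4 + sqrt(r + 0)/5 = 4 + sqrt(r)/5)
c(Z) = (8 + Z)/(22/5 + Z) (c(Z) = (Z + 8)/(Z + (4 + sqrt(4)/5)) = (8 + Z)/(Z + (4 + (1/5)*2)) = (8 + Z)/(Z + (4 + 2/5)) = (8 + Z)/(Z + 22/5) = (8 + Z)/(22/5 + Z))
o(6) + c(O)*(-25) = (30 + 6*6) + (5*(8 + 1)/(22 + 5*1))*(-25) = (30 + 36) + (5*9/(22 + 5))*(-25) = 66 + (5*9/27)*(-25) = 66 + (5*(1/27)*9)*(-25) = 66 + (5/3)*(-25) = 66 - 125/3 = 73/3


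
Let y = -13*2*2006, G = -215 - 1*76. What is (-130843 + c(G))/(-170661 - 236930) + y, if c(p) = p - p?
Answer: -21258185353/407591 ≈ -52156.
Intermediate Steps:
G = -291 (G = -215 - 76 = -291)
c(p) = 0
y = -52156 (y = -26*2006 = -52156)
(-130843 + c(G))/(-170661 - 236930) + y = (-130843 + 0)/(-170661 - 236930) - 52156 = -130843/(-407591) - 52156 = -130843*(-1/407591) - 52156 = 130843/407591 - 52156 = -21258185353/407591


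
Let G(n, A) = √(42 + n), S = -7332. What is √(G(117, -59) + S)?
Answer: √(-7332 + √159) ≈ 85.553*I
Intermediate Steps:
√(G(117, -59) + S) = √(√(42 + 117) - 7332) = √(√159 - 7332) = √(-7332 + √159)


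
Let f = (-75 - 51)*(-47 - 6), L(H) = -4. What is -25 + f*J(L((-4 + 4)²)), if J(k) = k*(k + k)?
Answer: 213671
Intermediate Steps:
J(k) = 2*k² (J(k) = k*(2*k) = 2*k²)
f = 6678 (f = -126*(-53) = 6678)
-25 + f*J(L((-4 + 4)²)) = -25 + 6678*(2*(-4)²) = -25 + 6678*(2*16) = -25 + 6678*32 = -25 + 213696 = 213671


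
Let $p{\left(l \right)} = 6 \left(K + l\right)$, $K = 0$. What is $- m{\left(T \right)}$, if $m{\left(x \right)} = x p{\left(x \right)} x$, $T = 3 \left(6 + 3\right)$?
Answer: $-118098$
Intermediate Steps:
$p{\left(l \right)} = 6 l$ ($p{\left(l \right)} = 6 \left(0 + l\right) = 6 l$)
$T = 27$ ($T = 3 \cdot 9 = 27$)
$m{\left(x \right)} = 6 x^{3}$ ($m{\left(x \right)} = x 6 x x = 6 x^{2} x = 6 x^{3}$)
$- m{\left(T \right)} = - 6 \cdot 27^{3} = - 6 \cdot 19683 = \left(-1\right) 118098 = -118098$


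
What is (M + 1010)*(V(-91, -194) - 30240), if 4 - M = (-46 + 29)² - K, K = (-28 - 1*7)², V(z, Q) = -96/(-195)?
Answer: -58967040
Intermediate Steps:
V(z, Q) = 32/65 (V(z, Q) = -96*(-1/195) = 32/65)
K = 1225 (K = (-28 - 7)² = (-35)² = 1225)
M = 940 (M = 4 - ((-46 + 29)² - 1*1225) = 4 - ((-17)² - 1225) = 4 - (289 - 1225) = 4 - 1*(-936) = 4 + 936 = 940)
(M + 1010)*(V(-91, -194) - 30240) = (940 + 1010)*(32/65 - 30240) = 1950*(-1965568/65) = -58967040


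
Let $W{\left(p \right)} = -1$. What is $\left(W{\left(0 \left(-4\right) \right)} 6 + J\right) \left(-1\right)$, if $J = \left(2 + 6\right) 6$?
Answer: $-42$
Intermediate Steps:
$J = 48$ ($J = 8 \cdot 6 = 48$)
$\left(W{\left(0 \left(-4\right) \right)} 6 + J\right) \left(-1\right) = \left(\left(-1\right) 6 + 48\right) \left(-1\right) = \left(-6 + 48\right) \left(-1\right) = 42 \left(-1\right) = -42$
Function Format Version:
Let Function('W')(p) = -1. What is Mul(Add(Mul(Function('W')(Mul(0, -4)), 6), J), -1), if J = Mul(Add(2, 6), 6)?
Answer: -42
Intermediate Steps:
J = 48 (J = Mul(8, 6) = 48)
Mul(Add(Mul(Function('W')(Mul(0, -4)), 6), J), -1) = Mul(Add(Mul(-1, 6), 48), -1) = Mul(Add(-6, 48), -1) = Mul(42, -1) = -42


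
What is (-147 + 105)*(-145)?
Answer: 6090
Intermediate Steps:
(-147 + 105)*(-145) = -42*(-145) = 6090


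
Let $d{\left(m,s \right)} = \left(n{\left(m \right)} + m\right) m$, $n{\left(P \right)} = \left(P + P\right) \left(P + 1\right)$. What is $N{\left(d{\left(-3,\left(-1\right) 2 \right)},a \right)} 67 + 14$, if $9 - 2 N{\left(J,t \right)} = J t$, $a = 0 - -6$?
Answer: $\frac{11485}{2} \approx 5742.5$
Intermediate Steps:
$n{\left(P \right)} = 2 P \left(1 + P\right)$
$d{\left(m,s \right)} = m \left(m + 2 m \left(1 + m\right)\right)$ ($d{\left(m,s \right)} = \left(2 m \left(1 + m\right) + m\right) m = \left(m + 2 m \left(1 + m\right)\right) m = m \left(m + 2 m \left(1 + m\right)\right)$)
$a = 6$ ($a = 0 + 6 = 6$)
$N{\left(J,t \right)} = \frac{9}{2} - \frac{J t}{2}$
$N{\left(d{\left(-3,\left(-1\right) 2 \right)},a \right)} 67 + 14 = \left(\frac{9}{2} - \frac{1}{2} \left(-3\right)^{2} \left(3 + 2 \left(-3\right)\right) 6\right) 67 + 14 = \left(\frac{9}{2} - \frac{1}{2} \cdot 9 \left(3 - 6\right) 6\right) 67 + 14 = \left(\frac{9}{2} - \frac{1}{2} \cdot 9 \left(-3\right) 6\right) 67 + 14 = \left(\frac{9}{2} - \left(- \frac{27}{2}\right) 6\right) 67 + 14 = \left(\frac{9}{2} + 81\right) 67 + 14 = \frac{171}{2} \cdot 67 + 14 = \frac{11457}{2} + 14 = \frac{11485}{2}$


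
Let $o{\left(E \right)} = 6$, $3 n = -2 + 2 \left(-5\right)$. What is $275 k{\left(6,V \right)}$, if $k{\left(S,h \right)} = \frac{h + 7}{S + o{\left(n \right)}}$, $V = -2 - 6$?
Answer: $- \frac{275}{12} \approx -22.917$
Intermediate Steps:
$n = -4$ ($n = \frac{-2 + 2 \left(-5\right)}{3} = \frac{-2 - 10}{3} = \frac{1}{3} \left(-12\right) = -4$)
$V = -8$ ($V = -2 - 6 = -8$)
$k{\left(S,h \right)} = \frac{7 + h}{6 + S}$ ($k{\left(S,h \right)} = \frac{h + 7}{S + 6} = \frac{7 + h}{6 + S}$)
$275 k{\left(6,V \right)} = 275 \frac{7 - 8}{6 + 6} = 275 \cdot \frac{1}{12} \left(-1\right) = 275 \left(- \frac{1}{12}\right) = - \frac{275}{12}$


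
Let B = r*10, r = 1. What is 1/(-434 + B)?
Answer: -1/424 ≈ -0.0023585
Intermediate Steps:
B = 10 (B = 1*10 = 10)
1/(-434 + B) = 1/(-434 + 10) = 1/(-424) = -1/424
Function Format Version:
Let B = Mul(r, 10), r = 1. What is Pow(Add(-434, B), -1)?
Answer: Rational(-1, 424) ≈ -0.0023585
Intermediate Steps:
B = 10 (B = Mul(1, 10) = 10)
Pow(Add(-434, B), -1) = Pow(Add(-434, 10), -1) = Pow(-424, -1) = Rational(-1, 424)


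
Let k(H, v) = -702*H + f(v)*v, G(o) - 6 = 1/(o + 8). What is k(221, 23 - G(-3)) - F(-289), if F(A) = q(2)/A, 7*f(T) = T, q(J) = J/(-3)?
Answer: -3361828964/21675 ≈ -1.5510e+5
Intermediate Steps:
G(o) = 6 + 1/(8 + o) (G(o) = 6 + 1/(o + 8) = 6 + 1/(8 + o))
q(J) = -J/3 (q(J) = J*(-1/3) = -J/3)
f(T) = T/7
F(A) = -2/(3*A) (F(A) = (-1/3*2)/A = -2/(3*A))
k(H, v) = -702*H + v**2/7 (k(H, v) = -702*H + (v/7)*v = -702*H + v**2/7)
k(221, 23 - G(-3)) - F(-289) = (-702*221 + (23 - (49 + 6*(-3))/(8 - 3))**2/7) - (-2)/(3*(-289)) = (-155142 + (23 - (49 - 18)/5)**2/7) - (-2)*(-1)/(3*289) = (-155142 + (23 - 31/5)**2/7) - 1*2/867 = (-155142 + (23 - 1*31/5)**2/7) - 2/867 = (-155142 + (23 - 31/5)**2/7) - 2/867 = (-155142 + (84/5)**2/7) - 2/867 = (-155142 + (1/7)*(7056/25)) - 2/867 = (-155142 + 1008/25) - 2/867 = -3877542/25 - 2/867 = -3361828964/21675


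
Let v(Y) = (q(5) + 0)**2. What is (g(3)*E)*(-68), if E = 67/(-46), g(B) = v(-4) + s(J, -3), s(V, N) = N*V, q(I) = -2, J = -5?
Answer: 43282/23 ≈ 1881.8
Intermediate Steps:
v(Y) = 4 (v(Y) = (-2 + 0)**2 = (-2)**2 = 4)
g(B) = 19 (g(B) = 4 - 3*(-5) = 4 + 15 = 19)
E = -67/46 (E = 67*(-1/46) = -67/46 ≈ -1.4565)
(g(3)*E)*(-68) = (19*(-67/46))*(-68) = -1273/46*(-68) = 43282/23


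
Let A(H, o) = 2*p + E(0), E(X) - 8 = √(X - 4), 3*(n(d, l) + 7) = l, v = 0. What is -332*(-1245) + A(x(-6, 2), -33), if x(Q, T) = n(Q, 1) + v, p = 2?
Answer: 413352 + 2*I ≈ 4.1335e+5 + 2.0*I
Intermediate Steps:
n(d, l) = -7 + l/3
E(X) = 8 + √(-4 + X) (E(X) = 8 + √(X - 4) = 8 + √(-4 + X))
x(Q, T) = -20/3 (x(Q, T) = (-7 + (⅓)*1) + 0 = (-7 + ⅓) + 0 = -20/3 + 0 = -20/3)
A(H, o) = 12 + 2*I (A(H, o) = 2*2 + (8 + √(-4 + 0)) = 4 + (8 + √(-4)) = 4 + (8 + 2*I) = 12 + 2*I)
-332*(-1245) + A(x(-6, 2), -33) = -332*(-1245) + (12 + 2*I) = 413340 + (12 + 2*I) = 413352 + 2*I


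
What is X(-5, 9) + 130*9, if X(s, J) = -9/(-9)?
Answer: 1171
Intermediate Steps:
X(s, J) = 1 (X(s, J) = -9*(-1/9) = 1)
X(-5, 9) + 130*9 = 1 + 130*9 = 1 + 1170 = 1171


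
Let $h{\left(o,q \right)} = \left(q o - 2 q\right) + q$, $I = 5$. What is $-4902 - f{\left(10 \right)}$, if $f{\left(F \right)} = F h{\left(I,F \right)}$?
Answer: $-5302$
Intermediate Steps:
$h{\left(o,q \right)} = - q + o q$ ($h{\left(o,q \right)} = \left(o q - 2 q\right) + q = \left(- 2 q + o q\right) + q = - q + o q$)
$f{\left(F \right)} = 4 F^{2}$ ($f{\left(F \right)} = F F \left(-1 + 5\right) = F F 4 = F 4 F = 4 F^{2}$)
$-4902 - f{\left(10 \right)} = -4902 - 4 \cdot 10^{2} = -4902 - 4 \cdot 100 = -4902 - 400 = -5302$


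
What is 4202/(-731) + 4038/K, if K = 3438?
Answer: -1915783/418863 ≈ -4.5738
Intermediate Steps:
4202/(-731) + 4038/K = 4202/(-731) + 4038/3438 = 4202*(-1/731) + 4038*(1/3438) = -4202/731 + 673/573 = -1915783/418863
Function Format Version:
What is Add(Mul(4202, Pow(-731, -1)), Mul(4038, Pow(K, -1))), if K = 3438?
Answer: Rational(-1915783, 418863) ≈ -4.5738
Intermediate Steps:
Add(Mul(4202, Pow(-731, -1)), Mul(4038, Pow(K, -1))) = Add(Mul(4202, Pow(-731, -1)), Mul(4038, Pow(3438, -1))) = Add(Mul(4202, Rational(-1, 731)), Mul(4038, Rational(1, 3438))) = Add(Rational(-4202, 731), Rational(673, 573)) = Rational(-1915783, 418863)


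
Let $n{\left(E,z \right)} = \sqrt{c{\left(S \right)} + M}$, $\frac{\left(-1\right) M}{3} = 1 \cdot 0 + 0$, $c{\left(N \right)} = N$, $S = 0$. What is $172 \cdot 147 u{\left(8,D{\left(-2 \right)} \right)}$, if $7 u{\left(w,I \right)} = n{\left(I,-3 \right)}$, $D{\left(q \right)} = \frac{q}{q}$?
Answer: $0$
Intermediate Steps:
$D{\left(q \right)} = 1$
$M = 0$ ($M = - 3 \left(1 \cdot 0 + 0\right) = - 3 \left(0 + 0\right) = \left(-3\right) 0 = 0$)
$n{\left(E,z \right)} = 0$ ($n{\left(E,z \right)} = \sqrt{0 + 0} = \sqrt{0} = 0$)
$u{\left(w,I \right)} = 0$ ($u{\left(w,I \right)} = \frac{1}{7} \cdot 0 = 0$)
$172 \cdot 147 u{\left(8,D{\left(-2 \right)} \right)} = 172 \cdot 147 \cdot 0 = 25284 \cdot 0 = 0$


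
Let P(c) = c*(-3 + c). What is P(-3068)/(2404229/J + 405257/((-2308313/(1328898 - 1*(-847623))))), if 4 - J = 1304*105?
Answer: -2977721467337750224/120772358294789329 ≈ -24.656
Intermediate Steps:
J = -136916 (J = 4 - 1304*105 = 4 - 1*136920 = 4 - 136920 = -136916)
P(-3068)/(2404229/J + 405257/((-2308313/(1328898 - 1*(-847623))))) = (-3068*(-3 - 3068))/(2404229/(-136916) + 405257/((-2308313/(1328898 - 1*(-847623))))) = (-3068*(-3071))/(2404229*(-1/136916) + 405257/((-2308313/(1328898 + 847623)))) = 9421828/(-2404229/136916 + 405257/((-2308313/2176521))) = 9421828/(-2404229/136916 + 405257/((-2308313*1/2176521))) = 9421828/(-2404229/136916 + 405257/(-2308313/2176521)) = 9421828/(-2404229/136916 + 405257*(-2176521/2308313)) = 9421828/(-2404229/136916 - 882050370897/2308313) = 9421828/(-120772358294789329/316044982708) = 9421828*(-316044982708/120772358294789329) = -2977721467337750224/120772358294789329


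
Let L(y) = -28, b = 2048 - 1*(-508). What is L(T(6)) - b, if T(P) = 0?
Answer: -2584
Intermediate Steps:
b = 2556 (b = 2048 + 508 = 2556)
L(T(6)) - b = -28 - 1*2556 = -28 - 2556 = -2584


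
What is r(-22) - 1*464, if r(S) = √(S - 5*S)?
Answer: -464 + 2*√22 ≈ -454.62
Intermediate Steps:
r(S) = 2*√(-S) (r(S) = √(-4*S) = 2*√(-S))
r(-22) - 1*464 = 2*√(-1*(-22)) - 1*464 = 2*√22 - 464 = -464 + 2*√22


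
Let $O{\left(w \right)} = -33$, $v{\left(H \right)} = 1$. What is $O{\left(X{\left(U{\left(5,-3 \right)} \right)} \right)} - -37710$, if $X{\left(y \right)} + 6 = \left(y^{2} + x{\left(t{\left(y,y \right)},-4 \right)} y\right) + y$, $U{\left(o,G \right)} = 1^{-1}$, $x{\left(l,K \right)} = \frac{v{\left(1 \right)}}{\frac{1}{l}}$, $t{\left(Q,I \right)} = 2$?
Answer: $37677$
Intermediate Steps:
$x{\left(l,K \right)} = l$ ($x{\left(l,K \right)} = 1 \frac{1}{\frac{1}{l}} = 1 l = l$)
$U{\left(o,G \right)} = 1$
$X{\left(y \right)} = -6 + y^{2} + 3 y$ ($X{\left(y \right)} = -6 + \left(\left(y^{2} + 2 y\right) + y\right) = -6 + \left(y^{2} + 3 y\right) = -6 + y^{2} + 3 y$)
$O{\left(X{\left(U{\left(5,-3 \right)} \right)} \right)} - -37710 = -33 - -37710 = -33 + 37710 = 37677$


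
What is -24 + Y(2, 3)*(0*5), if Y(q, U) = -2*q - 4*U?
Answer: -24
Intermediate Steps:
Y(q, U) = -4*U - 2*q
-24 + Y(2, 3)*(0*5) = -24 + (-4*3 - 2*2)*(0*5) = -24 + (-12 - 4)*0 = -24 - 16*0 = -24 + 0 = -24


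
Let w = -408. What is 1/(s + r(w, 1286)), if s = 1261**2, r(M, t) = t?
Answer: 1/1591407 ≈ 6.2837e-7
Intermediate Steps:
s = 1590121
1/(s + r(w, 1286)) = 1/(1590121 + 1286) = 1/1591407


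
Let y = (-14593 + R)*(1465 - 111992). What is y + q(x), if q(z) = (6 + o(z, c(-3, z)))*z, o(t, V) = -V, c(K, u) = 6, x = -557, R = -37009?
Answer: 5703414254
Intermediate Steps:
y = 5703414254 (y = (-14593 - 37009)*(1465 - 111992) = -51602*(-110527) = 5703414254)
q(z) = 0 (q(z) = (6 - 1*6)*z = (6 - 6)*z = 0*z = 0)
y + q(x) = 5703414254 + 0 = 5703414254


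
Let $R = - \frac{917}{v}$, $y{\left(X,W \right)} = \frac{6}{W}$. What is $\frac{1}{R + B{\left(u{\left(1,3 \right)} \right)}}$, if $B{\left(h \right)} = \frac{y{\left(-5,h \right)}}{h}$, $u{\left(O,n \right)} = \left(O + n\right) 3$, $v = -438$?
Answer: $\frac{584}{1247} \approx 0.46832$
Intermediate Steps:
$u{\left(O,n \right)} = 3 O + 3 n$
$R = \frac{917}{438}$ ($R = - \frac{917}{-438} = \left(-917\right) \left(- \frac{1}{438}\right) = \frac{917}{438} \approx 2.0936$)
$B{\left(h \right)} = \frac{6}{h^{2}}$ ($B{\left(h \right)} = \frac{6 \frac{1}{h}}{h} = \frac{6}{h^{2}}$)
$\frac{1}{R + B{\left(u{\left(1,3 \right)} \right)}} = \frac{1}{\frac{917}{438} + \frac{6}{\left(3 \cdot 1 + 3 \cdot 3\right)^{2}}} = \frac{1}{\frac{917}{438} + \frac{6}{\left(3 + 9\right)^{2}}} = \frac{1}{\frac{917}{438} + \frac{6}{144}} = \frac{1}{\frac{917}{438} + 6 \cdot \frac{1}{144}} = \frac{1}{\frac{917}{438} + \frac{1}{24}} = \frac{1}{\frac{1247}{584}} = \frac{584}{1247}$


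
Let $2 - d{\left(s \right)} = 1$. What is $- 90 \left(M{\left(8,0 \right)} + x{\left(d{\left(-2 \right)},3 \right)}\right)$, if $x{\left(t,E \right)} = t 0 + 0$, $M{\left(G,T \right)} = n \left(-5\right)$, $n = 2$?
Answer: $900$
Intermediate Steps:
$M{\left(G,T \right)} = -10$ ($M{\left(G,T \right)} = 2 \left(-5\right) = -10$)
$d{\left(s \right)} = 1$ ($d{\left(s \right)} = 2 - 1 = 1$)
$x{\left(t,E \right)} = 0$ ($x{\left(t,E \right)} = 0 + 0 = 0$)
$- 90 \left(M{\left(8,0 \right)} + x{\left(d{\left(-2 \right)},3 \right)}\right) = - 90 \left(-10 + 0\right) = \left(-90\right) \left(-10\right) = 900$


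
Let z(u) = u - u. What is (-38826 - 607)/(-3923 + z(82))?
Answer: 39433/3923 ≈ 10.052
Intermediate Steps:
z(u) = 0
(-38826 - 607)/(-3923 + z(82)) = (-38826 - 607)/(-3923 + 0) = -39433/(-3923) = -39433*(-1/3923) = 39433/3923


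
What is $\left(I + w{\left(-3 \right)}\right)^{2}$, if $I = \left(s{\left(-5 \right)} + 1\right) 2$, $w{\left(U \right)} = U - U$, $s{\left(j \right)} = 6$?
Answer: $196$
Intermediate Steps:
$w{\left(U \right)} = 0$
$I = 14$ ($I = \left(6 + 1\right) 2 = 7 \cdot 2 = 14$)
$\left(I + w{\left(-3 \right)}\right)^{2} = \left(14 + 0\right)^{2} = 14^{2} = 196$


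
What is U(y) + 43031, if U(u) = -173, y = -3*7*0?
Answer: 42858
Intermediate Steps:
y = 0 (y = -21*0 = 0)
U(y) + 43031 = -173 + 43031 = 42858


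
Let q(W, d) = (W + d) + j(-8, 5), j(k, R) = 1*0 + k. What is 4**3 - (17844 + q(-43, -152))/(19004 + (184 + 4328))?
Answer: 1487383/23516 ≈ 63.250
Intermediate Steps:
j(k, R) = k (j(k, R) = 0 + k = k)
q(W, d) = -8 + W + d (q(W, d) = (W + d) - 8 = -8 + W + d)
4**3 - (17844 + q(-43, -152))/(19004 + (184 + 4328)) = 4**3 - (17844 + (-8 - 43 - 152))/(19004 + (184 + 4328)) = 64 - (17844 - 203)/(19004 + 4512) = 64 - 17641/23516 = 1487383/23516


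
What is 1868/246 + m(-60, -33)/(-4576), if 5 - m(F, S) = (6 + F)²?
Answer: 4632037/562848 ≈ 8.2296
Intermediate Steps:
m(F, S) = 5 - (6 + F)²
1868/246 + m(-60, -33)/(-4576) = 1868/246 + (5 - (6 - 60)²)/(-4576) = 1868*(1/246) + (5 - 1*(-54)²)*(-1/4576) = 934/123 + (5 - 1*2916)*(-1/4576) = 934/123 + (5 - 2916)*(-1/4576) = 934/123 - 2911*(-1/4576) = 934/123 + 2911/4576 = 4632037/562848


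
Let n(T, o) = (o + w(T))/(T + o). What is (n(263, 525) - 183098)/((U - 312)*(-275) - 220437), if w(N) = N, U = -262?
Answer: 183097/62587 ≈ 2.9255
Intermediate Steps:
n(T, o) = 1 (n(T, o) = (o + T)/(T + o) = (T + o)/(T + o) = 1)
(n(263, 525) - 183098)/((U - 312)*(-275) - 220437) = (1 - 183098)/((-262 - 312)*(-275) - 220437) = -183097/(-574*(-275) - 220437) = -183097/(157850 - 220437) = -183097/(-62587) = -183097*(-1/62587) = 183097/62587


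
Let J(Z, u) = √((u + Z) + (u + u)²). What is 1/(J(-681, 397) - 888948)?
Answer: -222237/197556979138 - √157538/395113958276 ≈ -1.1259e-6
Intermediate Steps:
J(Z, u) = √(Z + u + 4*u²) (J(Z, u) = √((Z + u) + (2*u)²) = √((Z + u) + 4*u²) = √(Z + u + 4*u²))
1/(J(-681, 397) - 888948) = 1/(√(-681 + 397 + 4*397²) - 888948) = 1/(√(-681 + 397 + 4*157609) - 888948) = 1/(√(-681 + 397 + 630436) - 888948) = 1/(√630152 - 888948) = 1/(2*√157538 - 888948) = 1/(-888948 + 2*√157538)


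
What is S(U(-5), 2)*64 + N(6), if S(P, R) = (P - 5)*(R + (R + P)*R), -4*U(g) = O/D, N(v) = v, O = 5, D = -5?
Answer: -1970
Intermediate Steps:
U(g) = ¼ (U(g) = -5/(4*(-5)) = -5*(-1)/(4*5) = -¼*(-1) = ¼)
S(P, R) = (-5 + P)*(R + R*(P + R)) (S(P, R) = (-5 + P)*(R + (P + R)*R) = (-5 + P)*(R + R*(P + R)))
S(U(-5), 2)*64 + N(6) = (2*(-5 + (¼)² - 5*2 - 4*¼ + (¼)*2))*64 + 6 = (2*(-5 + 1/16 - 10 - 1 + ½))*64 + 6 = (2*(-247/16))*64 + 6 = -247/8*64 + 6 = -1976 + 6 = -1970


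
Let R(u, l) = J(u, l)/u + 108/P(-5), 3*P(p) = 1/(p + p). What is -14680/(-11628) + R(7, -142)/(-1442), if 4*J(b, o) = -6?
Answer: 205960201/58686516 ≈ 3.5095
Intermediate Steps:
J(b, o) = -3/2 (J(b, o) = (¼)*(-6) = -3/2)
P(p) = 1/(6*p) (P(p) = 1/(3*(p + p)) = 1/(3*((2*p))) = (1/(2*p))/3 = 1/(6*p))
R(u, l) = -3240 - 3/(2*u) (R(u, l) = -3/(2*u) + 108/(((⅙)/(-5))) = -3/(2*u) + 108/(((⅙)*(-⅕))) = -3/(2*u) + 108/(-1/30) = -3/(2*u) + 108*(-30) = -3/(2*u) - 3240 = -3240 - 3/(2*u))
-14680/(-11628) + R(7, -142)/(-1442) = -14680/(-11628) + (-3240 - 3/2/7)/(-1442) = -14680*(-1/11628) + (-3240 - 3/2*⅐)*(-1/1442) = 3670/2907 + (-3240 - 3/14)*(-1/1442) = 3670/2907 - 45363/14*(-1/1442) = 3670/2907 + 45363/20188 = 205960201/58686516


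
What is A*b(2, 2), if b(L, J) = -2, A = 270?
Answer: -540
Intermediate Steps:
A*b(2, 2) = 270*(-2) = -540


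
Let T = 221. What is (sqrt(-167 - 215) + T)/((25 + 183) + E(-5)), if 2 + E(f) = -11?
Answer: 17/15 + I*sqrt(382)/195 ≈ 1.1333 + 0.10023*I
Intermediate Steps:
E(f) = -13 (E(f) = -2 - 11 = -13)
(sqrt(-167 - 215) + T)/((25 + 183) + E(-5)) = (sqrt(-167 - 215) + 221)/((25 + 183) - 13) = (sqrt(-382) + 221)/(208 - 13) = (I*sqrt(382) + 221)/195 = (221 + I*sqrt(382))*(1/195) = 17/15 + I*sqrt(382)/195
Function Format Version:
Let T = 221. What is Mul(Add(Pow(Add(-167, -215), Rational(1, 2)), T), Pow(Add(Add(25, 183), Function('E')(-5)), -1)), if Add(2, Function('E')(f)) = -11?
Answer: Add(Rational(17, 15), Mul(Rational(1, 195), I, Pow(382, Rational(1, 2)))) ≈ Add(1.1333, Mul(0.10023, I))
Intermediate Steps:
Function('E')(f) = -13 (Function('E')(f) = Add(-2, -11) = -13)
Mul(Add(Pow(Add(-167, -215), Rational(1, 2)), T), Pow(Add(Add(25, 183), Function('E')(-5)), -1)) = Mul(Add(Pow(Add(-167, -215), Rational(1, 2)), 221), Pow(Add(Add(25, 183), -13), -1)) = Mul(Add(Pow(-382, Rational(1, 2)), 221), Pow(Add(208, -13), -1)) = Mul(Add(Mul(I, Pow(382, Rational(1, 2))), 221), Pow(195, -1)) = Mul(Add(221, Mul(I, Pow(382, Rational(1, 2)))), Rational(1, 195)) = Add(Rational(17, 15), Mul(Rational(1, 195), I, Pow(382, Rational(1, 2))))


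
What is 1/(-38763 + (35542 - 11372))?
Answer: -1/14593 ≈ -6.8526e-5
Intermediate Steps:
1/(-38763 + (35542 - 11372)) = 1/(-38763 + 24170) = 1/(-14593) = -1/14593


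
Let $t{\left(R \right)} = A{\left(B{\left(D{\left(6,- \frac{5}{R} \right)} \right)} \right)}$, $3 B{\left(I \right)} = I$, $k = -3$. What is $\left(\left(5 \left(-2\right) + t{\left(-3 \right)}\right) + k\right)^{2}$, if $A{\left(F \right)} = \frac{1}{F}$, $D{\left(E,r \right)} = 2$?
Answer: $\frac{529}{4} \approx 132.25$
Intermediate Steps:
$B{\left(I \right)} = \frac{I}{3}$
$t{\left(R \right)} = \frac{3}{2}$ ($t{\left(R \right)} = \frac{1}{\frac{1}{3} \cdot 2} = \frac{1}{\frac{2}{3}} = \frac{3}{2}$)
$\left(\left(5 \left(-2\right) + t{\left(-3 \right)}\right) + k\right)^{2} = \left(\left(5 \left(-2\right) + \frac{3}{2}\right) - 3\right)^{2} = \left(\left(-10 + \frac{3}{2}\right) - 3\right)^{2} = \left(- \frac{17}{2} - 3\right)^{2} = \left(- \frac{23}{2}\right)^{2} = \frac{529}{4}$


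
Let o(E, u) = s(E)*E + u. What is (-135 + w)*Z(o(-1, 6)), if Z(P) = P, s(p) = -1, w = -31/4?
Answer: -3997/4 ≈ -999.25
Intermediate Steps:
w = -31/4 (w = -31*¼ = -31/4 ≈ -7.7500)
o(E, u) = u - E (o(E, u) = -E + u = u - E)
(-135 + w)*Z(o(-1, 6)) = (-135 - 31/4)*(6 - 1*(-1)) = -571*(6 + 1)/4 = -571/4*7 = -3997/4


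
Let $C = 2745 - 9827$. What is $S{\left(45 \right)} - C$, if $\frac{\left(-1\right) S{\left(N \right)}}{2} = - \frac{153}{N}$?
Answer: $\frac{35444}{5} \approx 7088.8$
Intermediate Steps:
$S{\left(N \right)} = \frac{306}{N}$ ($S{\left(N \right)} = - 2 \left(- \frac{153}{N}\right) = \frac{306}{N}$)
$C = -7082$ ($C = 2745 - 9827 = -7082$)
$S{\left(45 \right)} - C = \frac{306}{45} - -7082 = 306 \cdot \frac{1}{45} + 7082 = \frac{34}{5} + 7082 = \frac{35444}{5}$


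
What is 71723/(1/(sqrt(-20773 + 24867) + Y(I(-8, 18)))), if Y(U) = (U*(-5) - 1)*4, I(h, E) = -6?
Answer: 8319868 + 71723*sqrt(4094) ≈ 1.2909e+7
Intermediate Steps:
Y(U) = -4 - 20*U (Y(U) = (-5*U - 1)*4 = (-1 - 5*U)*4 = -4 - 20*U)
71723/(1/(sqrt(-20773 + 24867) + Y(I(-8, 18)))) = 71723/(1/(sqrt(-20773 + 24867) + (-4 - 20*(-6)))) = 71723/(1/(sqrt(4094) + (-4 + 120))) = 71723/(1/(sqrt(4094) + 116)) = 71723/(1/(116 + sqrt(4094))) = 71723*(116 + sqrt(4094)) = 8319868 + 71723*sqrt(4094)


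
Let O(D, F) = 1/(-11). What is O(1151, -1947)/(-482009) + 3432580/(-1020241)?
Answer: -18199877965179/5409418785859 ≈ -3.3645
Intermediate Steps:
O(D, F) = -1/11
O(1151, -1947)/(-482009) + 3432580/(-1020241) = -1/11/(-482009) + 3432580/(-1020241) = -1/11*(-1/482009) + 3432580*(-1/1020241) = 1/5302099 - 3432580/1020241 = -18199877965179/5409418785859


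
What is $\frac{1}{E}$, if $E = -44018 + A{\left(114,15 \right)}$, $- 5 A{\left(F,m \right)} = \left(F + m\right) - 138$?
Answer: $- \frac{5}{220081} \approx -2.2719 \cdot 10^{-5}$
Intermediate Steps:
$A{\left(F,m \right)} = \frac{138}{5} - \frac{F}{5} - \frac{m}{5}$ ($A{\left(F,m \right)} = - \frac{\left(F + m\right) - 138}{5} = - \frac{-138 + F + m}{5} = \frac{138}{5} - \frac{F}{5} - \frac{m}{5}$)
$E = - \frac{220081}{5}$ ($E = -44018 - - \frac{9}{5} = -44018 + \frac{9}{5} = - \frac{220081}{5} \approx -44016.0$)
$\frac{1}{E} = \frac{1}{- \frac{220081}{5}} = - \frac{5}{220081}$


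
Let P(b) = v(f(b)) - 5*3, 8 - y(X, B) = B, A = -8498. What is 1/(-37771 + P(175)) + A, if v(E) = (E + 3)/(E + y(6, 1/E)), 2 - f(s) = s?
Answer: -4582691719598/539267087 ≈ -8498.0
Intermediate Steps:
f(s) = 2 - s
y(X, B) = 8 - B
v(E) = (3 + E)/(8 + E - 1/E) (v(E) = (E + 3)/(E + (8 - 1/E)) = (3 + E)/(8 + E - 1/E))
P(b) = -15 + (2 - b)*(5 - b)/(15 + (2 - b)² - 8*b) (P(b) = (2 - b)*(3 + (2 - b))/(-1 + (2 - b)² + 8*(2 - b)) - 5*3 = (2 - b)*(5 - b)/(-1 + (2 - b)² + (16 - 8*b)) - 15 = (2 - b)*(5 - b)/(15 + (2 - b)² - 8*b) - 15 = -15 + (2 - b)*(5 - b)/(15 + (2 - b)² - 8*b))
1/(-37771 + P(175)) + A = 1/(-37771 + (-275 - 14*175² + 173*175)/(19 + 175² - 12*175)) - 8498 = 1/(-37771 + (-275 - 14*30625 + 30275)/(19 + 30625 - 2100)) - 8498 = 1/(-37771 + (-275 - 428750 + 30275)/28544) - 8498 = 1/(-37771 + (1/28544)*(-398750)) - 8498 = 1/(-37771 - 199375/14272) - 8498 = 1/(-539267087/14272) - 8498 = -14272/539267087 - 8498 = -4582691719598/539267087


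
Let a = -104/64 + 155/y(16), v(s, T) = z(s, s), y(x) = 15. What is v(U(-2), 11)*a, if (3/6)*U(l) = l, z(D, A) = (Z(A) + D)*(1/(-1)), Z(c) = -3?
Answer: 1463/24 ≈ 60.958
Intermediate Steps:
z(D, A) = 3 - D (z(D, A) = (-3 + D)*(1/(-1)) = (-3 + D)*(1*(-1)) = (-3 + D)*(-1) = 3 - D)
U(l) = 2*l
v(s, T) = 3 - s
a = 209/24 (a = -104/64 + 155/15 = -104*1/64 + 155*(1/15) = -13/8 + 31/3 = 209/24 ≈ 8.7083)
v(U(-2), 11)*a = (3 - 2*(-2))*(209/24) = (3 - 1*(-4))*(209/24) = (3 + 4)*(209/24) = 7*(209/24) = 1463/24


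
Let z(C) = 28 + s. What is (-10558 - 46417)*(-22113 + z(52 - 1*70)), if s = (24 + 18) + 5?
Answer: 1255615050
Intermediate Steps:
s = 47 (s = 42 + 5 = 47)
z(C) = 75 (z(C) = 28 + 47 = 75)
(-10558 - 46417)*(-22113 + z(52 - 1*70)) = (-10558 - 46417)*(-22113 + 75) = -56975*(-22038) = 1255615050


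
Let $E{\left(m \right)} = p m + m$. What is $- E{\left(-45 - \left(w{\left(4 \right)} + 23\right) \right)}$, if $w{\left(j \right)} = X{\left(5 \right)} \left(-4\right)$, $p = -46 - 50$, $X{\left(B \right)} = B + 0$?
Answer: $-4560$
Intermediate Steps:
$X{\left(B \right)} = B$
$p = -96$
$w{\left(j \right)} = -20$ ($w{\left(j \right)} = 5 \left(-4\right) = -20$)
$E{\left(m \right)} = - 95 m$ ($E{\left(m \right)} = - 96 m + m = - 95 m$)
$- E{\left(-45 - \left(w{\left(4 \right)} + 23\right) \right)} = - \left(-95\right) \left(-45 - \left(-20 + 23\right)\right) = - \left(-95\right) \left(-45 - 3\right) = - \left(-95\right) \left(-48\right) = \left(-1\right) 4560 = -4560$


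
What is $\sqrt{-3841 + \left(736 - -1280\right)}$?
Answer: $5 i \sqrt{73} \approx 42.72 i$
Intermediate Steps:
$\sqrt{-3841 + \left(736 - -1280\right)} = \sqrt{-3841 + \left(736 + 1280\right)} = \sqrt{-3841 + 2016} = \sqrt{-1825} = 5 i \sqrt{73}$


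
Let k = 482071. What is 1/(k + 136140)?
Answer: 1/618211 ≈ 1.6176e-6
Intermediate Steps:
1/(k + 136140) = 1/(482071 + 136140) = 1/618211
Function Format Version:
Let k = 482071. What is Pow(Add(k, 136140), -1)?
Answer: Rational(1, 618211) ≈ 1.6176e-6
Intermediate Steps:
Pow(Add(k, 136140), -1) = Pow(Add(482071, 136140), -1) = Pow(618211, -1) = Rational(1, 618211)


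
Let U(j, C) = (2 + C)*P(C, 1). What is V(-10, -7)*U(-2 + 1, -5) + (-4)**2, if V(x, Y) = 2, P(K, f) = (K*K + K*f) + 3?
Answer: -122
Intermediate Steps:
P(K, f) = 3 + K**2 + K*f (P(K, f) = (K**2 + K*f) + 3 = 3 + K**2 + K*f)
U(j, C) = (2 + C)*(3 + C + C**2) (U(j, C) = (2 + C)*(3 + C**2 + C*1) = (2 + C)*(3 + C**2 + C) = (2 + C)*(3 + C + C**2))
V(-10, -7)*U(-2 + 1, -5) + (-4)**2 = 2*((2 - 5)*(3 - 5 + (-5)**2)) + (-4)**2 = 2*(-3*(3 - 5 + 25)) + 16 = 2*(-3*23) + 16 = 2*(-69) + 16 = -138 + 16 = -122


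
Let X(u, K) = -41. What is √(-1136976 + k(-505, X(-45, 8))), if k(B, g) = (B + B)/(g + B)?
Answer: I*√84737546439/273 ≈ 1066.3*I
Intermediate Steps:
k(B, g) = 2*B/(B + g) (k(B, g) = (2*B)/(B + g) = 2*B/(B + g))
√(-1136976 + k(-505, X(-45, 8))) = √(-1136976 + 2*(-505)/(-505 - 41)) = √(-1136976 + 2*(-505)/(-546)) = √(-1136976 + 2*(-505)*(-1/546)) = √(-1136976 + 505/273) = √(-310393943/273) = I*√84737546439/273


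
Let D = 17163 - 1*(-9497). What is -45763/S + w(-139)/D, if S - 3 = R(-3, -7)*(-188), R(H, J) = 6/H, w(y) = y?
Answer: -1220094261/10104140 ≈ -120.75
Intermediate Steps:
D = 26660 (D = 17163 + 9497 = 26660)
S = 379 (S = 3 + (6/(-3))*(-188) = 3 + (6*(-⅓))*(-188) = 3 - 2*(-188) = 3 + 376 = 379)
-45763/S + w(-139)/D = -45763/379 - 139/26660 = -1220094261/10104140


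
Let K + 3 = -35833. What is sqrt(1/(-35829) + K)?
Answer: I*sqrt(5111476787145)/11943 ≈ 189.3*I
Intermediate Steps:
K = -35836 (K = -3 - 35833 = -35836)
sqrt(1/(-35829) + K) = sqrt(1/(-35829) - 35836) = sqrt(-1/35829 - 35836) = sqrt(-1283968045/35829) = I*sqrt(5111476787145)/11943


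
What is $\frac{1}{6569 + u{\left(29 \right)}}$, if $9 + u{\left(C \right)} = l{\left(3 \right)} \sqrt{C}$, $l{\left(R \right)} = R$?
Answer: $\frac{6560}{43033339} - \frac{3 \sqrt{29}}{43033339} \approx 0.00015206$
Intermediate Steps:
$u{\left(C \right)} = -9 + 3 \sqrt{C}$
$\frac{1}{6569 + u{\left(29 \right)}} = \frac{1}{6569 - \left(9 - 3 \sqrt{29}\right)} = \frac{1}{6560 + 3 \sqrt{29}}$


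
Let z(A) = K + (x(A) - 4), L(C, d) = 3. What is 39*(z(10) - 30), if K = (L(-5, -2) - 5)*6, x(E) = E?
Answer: -1404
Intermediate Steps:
K = -12 (K = (3 - 5)*6 = -2*6 = -12)
z(A) = -16 + A (z(A) = -12 + (A - 4) = -12 + (-4 + A) = -16 + A)
39*(z(10) - 30) = 39*((-16 + 10) - 30) = 39*(-6 - 30) = 39*(-36) = -1404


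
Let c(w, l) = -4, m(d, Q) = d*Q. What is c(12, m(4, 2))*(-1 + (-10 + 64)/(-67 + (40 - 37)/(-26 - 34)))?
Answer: 1076/149 ≈ 7.2215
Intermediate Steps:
m(d, Q) = Q*d
c(12, m(4, 2))*(-1 + (-10 + 64)/(-67 + (40 - 37)/(-26 - 34))) = -4*(-1 + (-10 + 64)/(-67 + (40 - 37)/(-26 - 34))) = -4*(-1 + 54/(-67 + 3/(-60))) = -4*(-1 + 54/(-67 + 3*(-1/60))) = -4*(-1 + 54/(-67 - 1/20)) = -4*(-1 + 54/(-1341/20)) = -4*(-1 + 54*(-20/1341)) = -4*(-1 - 120/149) = -4*(-269/149) = 1076/149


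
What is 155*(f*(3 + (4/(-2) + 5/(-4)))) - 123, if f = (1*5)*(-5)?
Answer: 3383/4 ≈ 845.75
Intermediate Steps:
f = -25 (f = 5*(-5) = -25)
155*(f*(3 + (4/(-2) + 5/(-4)))) - 123 = 155*(-25*(3 + (4/(-2) + 5/(-4)))) - 123 = 155*(-25*(3 + (4*(-1/2) + 5*(-1/4)))) - 123 = 155*(-25*(3 + (-2 - 5/4))) - 123 = 155*(-25*(3 - 13/4)) - 123 = 155*(-25*(-1/4)) - 123 = 155*(25/4) - 123 = 3875/4 - 123 = 3383/4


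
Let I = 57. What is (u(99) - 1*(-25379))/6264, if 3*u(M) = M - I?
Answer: 25393/6264 ≈ 4.0538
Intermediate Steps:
u(M) = -19 + M/3 (u(M) = (M - 1*57)/3 = (M - 57)/3 = (-57 + M)/3 = -19 + M/3)
(u(99) - 1*(-25379))/6264 = ((-19 + (⅓)*99) - 1*(-25379))/6264 = ((-19 + 33) + 25379)*(1/6264) = (14 + 25379)*(1/6264) = 25393*(1/6264) = 25393/6264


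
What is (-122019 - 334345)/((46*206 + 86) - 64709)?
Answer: 456364/55147 ≈ 8.2754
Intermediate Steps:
(-122019 - 334345)/((46*206 + 86) - 64709) = -456364/((9476 + 86) - 64709) = -456364/(9562 - 64709) = -456364/(-55147) = -456364*(-1/55147) = 456364/55147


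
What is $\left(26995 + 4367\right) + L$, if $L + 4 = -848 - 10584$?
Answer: $19926$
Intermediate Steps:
$L = -11436$ ($L = -4 - 11432 = -11436$)
$\left(26995 + 4367\right) + L = \left(26995 + 4367\right) - 11436 = 31362 - 11436 = 19926$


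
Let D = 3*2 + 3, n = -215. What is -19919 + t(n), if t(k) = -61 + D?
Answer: -19971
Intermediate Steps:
D = 9 (D = 6 + 3 = 9)
t(k) = -52 (t(k) = -61 + 9 = -52)
-19919 + t(n) = -19919 - 52 = -19971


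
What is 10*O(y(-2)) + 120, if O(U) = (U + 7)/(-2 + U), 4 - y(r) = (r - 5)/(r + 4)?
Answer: 1610/11 ≈ 146.36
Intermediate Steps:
y(r) = 4 - (-5 + r)/(4 + r) (y(r) = 4 - (r - 5)/(r + 4) = 4 - (-5 + r)/(4 + r))
O(U) = (7 + U)/(-2 + U)
10*O(y(-2)) + 120 = 10*((7 + 3*(7 - 2)/(4 - 2))/(-2 + 3*(7 - 2)/(4 - 2))) + 120 = 10*((7 + 3*5/2)/(-2 + 3*5/2)) + 120 = 10*((7 + 3*(½)*5)/(-2 + 3*(½)*5)) + 120 = 10*((7 + 15/2)/(-2 + 15/2)) + 120 = 10*((29/2)/(11/2)) + 120 = 10*((2/11)*(29/2)) + 120 = 10*(29/11) + 120 = 290/11 + 120 = 1610/11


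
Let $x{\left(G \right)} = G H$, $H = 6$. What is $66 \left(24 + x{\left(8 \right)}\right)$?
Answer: $4752$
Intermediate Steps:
$x{\left(G \right)} = 6 G$ ($x{\left(G \right)} = G 6 = 6 G$)
$66 \left(24 + x{\left(8 \right)}\right) = 66 \left(24 + 6 \cdot 8\right) = 66 \left(24 + 48\right) = 66 \cdot 72 = 4752$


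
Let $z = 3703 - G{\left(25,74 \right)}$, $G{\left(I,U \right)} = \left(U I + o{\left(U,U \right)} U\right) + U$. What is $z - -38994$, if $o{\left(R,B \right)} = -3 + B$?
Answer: $35519$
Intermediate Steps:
$G{\left(I,U \right)} = U + I U + U \left(-3 + U\right)$ ($G{\left(I,U \right)} = \left(U I + \left(-3 + U\right) U\right) + U = \left(I U + U \left(-3 + U\right)\right) + U = U + I U + U \left(-3 + U\right)$)
$z = -3475$ ($z = 3703 - 74 \left(-2 + 25 + 74\right) = 3703 - 74 \cdot 97 = 3703 - 7178 = -3475$)
$z - -38994 = -3475 - -38994 = -3475 + 38994 = 35519$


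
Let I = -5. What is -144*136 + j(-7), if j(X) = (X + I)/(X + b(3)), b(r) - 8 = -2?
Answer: -19572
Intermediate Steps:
b(r) = 6 (b(r) = 8 - 2 = 6)
j(X) = (-5 + X)/(6 + X) (j(X) = (X - 5)/(X + 6) = (-5 + X)/(6 + X))
-144*136 + j(-7) = -144*136 + (-5 - 7)/(6 - 7) = -19584 - 12/(-1) = -19584 - 1*(-12) = -19584 + 12 = -19572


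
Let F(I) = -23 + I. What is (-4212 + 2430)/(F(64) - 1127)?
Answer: 297/181 ≈ 1.6409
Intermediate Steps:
(-4212 + 2430)/(F(64) - 1127) = (-4212 + 2430)/((-23 + 64) - 1127) = -1782/(41 - 1127) = -1782/(-1086) = -1782*(-1/1086) = 297/181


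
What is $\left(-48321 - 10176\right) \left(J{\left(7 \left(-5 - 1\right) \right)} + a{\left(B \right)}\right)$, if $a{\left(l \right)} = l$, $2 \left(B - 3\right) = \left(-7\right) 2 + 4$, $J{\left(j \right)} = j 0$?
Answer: $116994$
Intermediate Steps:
$J{\left(j \right)} = 0$
$B = -2$ ($B = 3 + \frac{\left(-7\right) 2 + 4}{2} = 3 + \frac{-14 + 4}{2} = 3 + \frac{1}{2} \left(-10\right) = 3 - 5 = -2$)
$\left(-48321 - 10176\right) \left(J{\left(7 \left(-5 - 1\right) \right)} + a{\left(B \right)}\right) = \left(-48321 - 10176\right) \left(0 - 2\right) = \left(-58497\right) \left(-2\right) = 116994$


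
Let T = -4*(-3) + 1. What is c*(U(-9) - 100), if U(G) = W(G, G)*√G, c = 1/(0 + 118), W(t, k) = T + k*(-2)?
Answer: -50/59 + 93*I/118 ≈ -0.84746 + 0.78814*I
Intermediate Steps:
T = 13 (T = 12 + 1 = 13)
W(t, k) = 13 - 2*k (W(t, k) = 13 + k*(-2) = 13 - 2*k)
c = 1/118 ≈ 0.0084746
U(G) = √G*(13 - 2*G) (U(G) = (13 - 2*G)*√G = √G*(13 - 2*G))
c*(U(-9) - 100) = (√(-9)*(13 - 2*(-9)) - 100)/118 = ((3*I)*(13 + 18) - 100)/118 = ((3*I)*31 - 100)/118 = (93*I - 100)/118 = (-100 + 93*I)/118 = -50/59 + 93*I/118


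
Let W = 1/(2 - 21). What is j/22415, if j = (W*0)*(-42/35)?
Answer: 0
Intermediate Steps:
W = -1/19 (W = 1/(-19) = -1/19 ≈ -0.052632)
j = 0 (j = (-1/19*0)*(-42/35) = 0*(-42*1/35) = 0*(-6/5) = 0)
j/22415 = 0/22415 = 0*(1/22415) = 0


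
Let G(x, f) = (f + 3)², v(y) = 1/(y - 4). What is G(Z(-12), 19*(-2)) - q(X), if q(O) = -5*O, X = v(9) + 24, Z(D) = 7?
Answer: 1346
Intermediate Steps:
v(y) = 1/(-4 + y)
G(x, f) = (3 + f)²
X = 121/5 (X = 1/(-4 + 9) + 24 = 1/5 + 24 = ⅕ + 24 = 121/5 ≈ 24.200)
G(Z(-12), 19*(-2)) - q(X) = (3 + 19*(-2))² - (-5)*121/5 = (3 - 38)² - 1*(-121) = (-35)² + 121 = 1225 + 121 = 1346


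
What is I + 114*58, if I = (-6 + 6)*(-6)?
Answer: 6612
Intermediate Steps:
I = 0 (I = 0*(-6) = 0)
I + 114*58 = 0 + 114*58 = 0 + 6612 = 6612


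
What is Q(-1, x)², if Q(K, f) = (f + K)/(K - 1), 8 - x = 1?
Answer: 9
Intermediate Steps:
x = 7 (x = 8 - 1*1 = 8 - 1 = 7)
Q(K, f) = (K + f)/(-1 + K)
Q(-1, x)² = ((-1 + 7)/(-1 - 1))² = (6/(-2))² = (-½*6)² = (-3)² = 9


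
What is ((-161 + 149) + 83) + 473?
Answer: 544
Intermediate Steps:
((-161 + 149) + 83) + 473 = (-12 + 83) + 473 = 71 + 473 = 544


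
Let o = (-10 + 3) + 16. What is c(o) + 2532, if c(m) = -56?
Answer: 2476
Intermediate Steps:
o = 9 (o = -7 + 16 = 9)
c(o) + 2532 = -56 + 2532 = 2476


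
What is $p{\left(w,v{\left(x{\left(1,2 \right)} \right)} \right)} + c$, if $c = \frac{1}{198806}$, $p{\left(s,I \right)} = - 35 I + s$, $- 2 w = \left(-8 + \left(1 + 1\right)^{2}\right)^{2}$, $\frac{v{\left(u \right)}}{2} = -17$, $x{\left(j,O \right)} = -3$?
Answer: $\frac{234988693}{198806} \approx 1182.0$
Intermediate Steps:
$v{\left(u \right)} = -34$ ($v{\left(u \right)} = 2 \left(-17\right) = -34$)
$w = -8$ ($w = - \frac{\left(-8 + \left(1 + 1\right)^{2}\right)^{2}}{2} = - \frac{\left(-8 + 2^{2}\right)^{2}}{2} = - \frac{\left(-8 + 4\right)^{2}}{2} = - \frac{\left(-4\right)^{2}}{2} = \left(- \frac{1}{2}\right) 16 = -8$)
$p{\left(s,I \right)} = s - 35 I$
$c = \frac{1}{198806} \approx 5.03 \cdot 10^{-6}$
$p{\left(w,v{\left(x{\left(1,2 \right)} \right)} \right)} + c = \left(-8 - -1190\right) + \frac{1}{198806} = \left(-8 + 1190\right) + \frac{1}{198806} = 1182 + \frac{1}{198806} = \frac{234988693}{198806}$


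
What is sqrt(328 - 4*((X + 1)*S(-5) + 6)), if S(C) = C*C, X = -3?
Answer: 6*sqrt(14) ≈ 22.450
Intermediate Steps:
S(C) = C**2
sqrt(328 - 4*((X + 1)*S(-5) + 6)) = sqrt(328 - 4*((-3 + 1)*(-5)**2 + 6)) = sqrt(328 - 4*(-2*25 + 6)) = sqrt(328 - 4*(-50 + 6)) = sqrt(328 - 4*(-44)) = sqrt(328 + 176) = sqrt(504) = 6*sqrt(14)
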